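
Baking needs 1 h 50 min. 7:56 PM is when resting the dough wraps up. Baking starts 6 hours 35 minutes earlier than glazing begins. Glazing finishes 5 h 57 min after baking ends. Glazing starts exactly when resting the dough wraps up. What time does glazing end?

Glazing starts at 7:56 PM.
Baking starts at 7:56 PM − 395 min = 1:21 PM.
Baking ends at 1:21 PM + 110 min = 3:11 PM.
Glazing ends at 3:11 PM + 357 min = 9:08 PM.

9:08 PM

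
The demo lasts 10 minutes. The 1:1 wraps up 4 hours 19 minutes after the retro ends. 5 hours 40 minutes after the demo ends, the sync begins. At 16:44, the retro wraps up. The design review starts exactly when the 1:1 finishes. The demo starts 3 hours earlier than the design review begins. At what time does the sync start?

23:53

The 1:1 ends at 16:44 + 259 min = 21:03.
So the design review starts at 21:03.
The demo starts at 21:03 − 180 min = 18:03.
The demo ends at 18:03 + 10 min = 18:13.
The sync starts at 18:13 + 340 min = 23:53.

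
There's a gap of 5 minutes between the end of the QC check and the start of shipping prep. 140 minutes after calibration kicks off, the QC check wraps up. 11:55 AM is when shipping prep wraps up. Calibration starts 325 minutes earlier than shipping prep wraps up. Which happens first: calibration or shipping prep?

Calibration starts at 11:55 AM − 325 min = 6:30 AM.
The QC check ends at 6:30 AM + 140 min = 8:50 AM.
Shipping prep starts at 8:50 AM + 5 min = 8:55 AM.
Calibration starts at 6:30 AM and shipping prep starts at 8:55 AM, so calibration is first.

calibration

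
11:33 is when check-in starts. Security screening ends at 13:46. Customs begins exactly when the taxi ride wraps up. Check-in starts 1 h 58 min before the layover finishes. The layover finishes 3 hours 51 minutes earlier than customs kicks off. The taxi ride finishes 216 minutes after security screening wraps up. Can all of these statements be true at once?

Yes

The taxi ride ends at 13:46 + 216 min = 17:22.
So customs starts at 17:22.
The layover ends at 17:22 − 231 min = 13:31.
Check-in starts at 13:31 − 118 min = 11:33.
That matches the stated 11:33, so the schedule is consistent.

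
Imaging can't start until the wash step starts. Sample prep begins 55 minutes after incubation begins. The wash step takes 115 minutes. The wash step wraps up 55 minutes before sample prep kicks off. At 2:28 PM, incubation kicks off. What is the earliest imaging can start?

12:33 PM

Sample prep starts at 2:28 PM + 55 min = 3:23 PM.
The wash step ends at 3:23 PM − 55 min = 2:28 PM.
The wash step starts at 2:28 PM − 115 min = 12:33 PM.
Imaging is bounded by the wash step, so the earliest it can start is 12:33 PM.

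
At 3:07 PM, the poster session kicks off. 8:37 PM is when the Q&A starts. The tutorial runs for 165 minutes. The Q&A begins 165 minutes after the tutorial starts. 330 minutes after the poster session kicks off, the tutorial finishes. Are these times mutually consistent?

Yes

The tutorial ends at 3:07 PM + 330 min = 8:37 PM.
The tutorial starts at 8:37 PM − 165 min = 5:52 PM.
The Q&A starts at 5:52 PM + 165 min = 8:37 PM.
That matches the stated 8:37 PM, so the schedule is consistent.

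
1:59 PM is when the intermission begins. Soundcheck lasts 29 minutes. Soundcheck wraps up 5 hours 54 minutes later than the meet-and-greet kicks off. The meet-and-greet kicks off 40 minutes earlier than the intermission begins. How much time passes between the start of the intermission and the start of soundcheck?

4 h 45 min

The meet-and-greet starts at 1:59 PM − 40 min = 1:19 PM.
Soundcheck ends at 1:19 PM + 354 min = 7:13 PM.
Soundcheck starts at 7:13 PM − 29 min = 6:44 PM.
From 1:59 PM to 6:44 PM is 4 h 45 min.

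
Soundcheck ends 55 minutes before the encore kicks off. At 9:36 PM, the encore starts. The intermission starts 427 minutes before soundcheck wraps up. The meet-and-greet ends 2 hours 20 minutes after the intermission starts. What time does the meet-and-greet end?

Soundcheck ends at 9:36 PM − 55 min = 8:41 PM.
The intermission starts at 8:41 PM − 427 min = 1:34 PM.
The meet-and-greet ends at 1:34 PM + 140 min = 3:54 PM.

3:54 PM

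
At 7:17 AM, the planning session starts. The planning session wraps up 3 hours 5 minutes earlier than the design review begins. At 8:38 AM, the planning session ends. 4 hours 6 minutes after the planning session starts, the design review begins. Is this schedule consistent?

No

The design review starts at 7:17 AM + 246 min = 11:23 AM.
The planning session ends at 11:23 AM − 185 min = 8:18 AM.
But the planning session is also said to end at 8:38 AM — a 20-minute conflict.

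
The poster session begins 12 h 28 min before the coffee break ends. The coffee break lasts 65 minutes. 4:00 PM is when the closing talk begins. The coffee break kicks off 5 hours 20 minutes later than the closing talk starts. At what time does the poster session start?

9:57 AM

The coffee break starts at 4:00 PM + 320 min = 9:20 PM.
The coffee break ends at 9:20 PM + 65 min = 10:25 PM.
The poster session starts at 10:25 PM − 748 min = 9:57 AM.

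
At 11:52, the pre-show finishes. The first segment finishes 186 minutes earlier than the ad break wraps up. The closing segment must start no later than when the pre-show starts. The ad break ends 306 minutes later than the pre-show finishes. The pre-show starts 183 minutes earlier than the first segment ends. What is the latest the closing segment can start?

The ad break ends at 11:52 + 306 min = 16:58.
The first segment ends at 16:58 − 186 min = 13:52.
The pre-show starts at 13:52 − 183 min = 10:49.
The closing segment is bounded by the pre-show, so the latest it can start is 10:49.

10:49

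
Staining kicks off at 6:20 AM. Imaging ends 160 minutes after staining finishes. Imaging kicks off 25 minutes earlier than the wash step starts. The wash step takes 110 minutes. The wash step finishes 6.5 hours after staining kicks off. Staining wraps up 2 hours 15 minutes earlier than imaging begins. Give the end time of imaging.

11:00 AM

The wash step ends at 6:20 AM + 390 min = 12:50 PM.
The wash step starts at 12:50 PM − 110 min = 11:00 AM.
Imaging starts at 11:00 AM − 25 min = 10:35 AM.
Staining ends at 10:35 AM − 135 min = 8:20 AM.
Imaging ends at 8:20 AM + 160 min = 11:00 AM.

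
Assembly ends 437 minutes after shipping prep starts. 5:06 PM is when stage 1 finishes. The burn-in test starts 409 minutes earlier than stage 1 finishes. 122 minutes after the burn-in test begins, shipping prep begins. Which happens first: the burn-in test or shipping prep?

the burn-in test

The burn-in test starts at 5:06 PM − 409 min = 10:17 AM.
Shipping prep starts at 10:17 AM + 122 min = 12:19 PM.
The burn-in test starts at 10:17 AM and shipping prep starts at 12:19 PM, so the burn-in test is first.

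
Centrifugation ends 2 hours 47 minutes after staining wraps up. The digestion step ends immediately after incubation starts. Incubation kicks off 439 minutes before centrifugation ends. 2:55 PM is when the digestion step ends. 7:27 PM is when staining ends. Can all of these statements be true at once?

Yes

Centrifugation ends at 7:27 PM + 167 min = 10:14 PM.
Incubation starts at 10:14 PM − 439 min = 2:55 PM.
So the digestion step ends at 2:55 PM.
That matches the stated 2:55 PM, so the schedule is consistent.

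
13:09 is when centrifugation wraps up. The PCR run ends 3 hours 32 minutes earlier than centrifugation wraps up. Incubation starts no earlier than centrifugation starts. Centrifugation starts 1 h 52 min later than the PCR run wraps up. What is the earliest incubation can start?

The PCR run ends at 13:09 − 212 min = 09:37.
Centrifugation starts at 09:37 + 112 min = 11:29.
Incubation is bounded by centrifugation, so the earliest it can start is 11:29.

11:29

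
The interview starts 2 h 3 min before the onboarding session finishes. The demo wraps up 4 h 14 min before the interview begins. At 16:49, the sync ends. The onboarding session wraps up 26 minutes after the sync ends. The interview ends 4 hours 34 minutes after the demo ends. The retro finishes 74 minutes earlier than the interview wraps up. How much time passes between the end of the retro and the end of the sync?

The onboarding session ends at 16:49 + 26 min = 17:15.
The interview starts at 17:15 − 123 min = 15:12.
The demo ends at 15:12 − 254 min = 10:58.
The interview ends at 10:58 + 274 min = 15:32.
The retro ends at 15:32 − 74 min = 14:18.
From 14:18 to 16:49 is 2 hours 31 minutes.

2 hours 31 minutes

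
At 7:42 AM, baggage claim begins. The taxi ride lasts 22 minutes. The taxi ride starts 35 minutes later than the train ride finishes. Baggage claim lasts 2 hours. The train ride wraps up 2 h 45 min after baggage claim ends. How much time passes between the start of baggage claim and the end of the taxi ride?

5 h 42 min

Baggage claim ends at 7:42 AM + 120 min = 9:42 AM.
The train ride ends at 9:42 AM + 165 min = 12:27 PM.
The taxi ride starts at 12:27 PM + 35 min = 1:02 PM.
The taxi ride ends at 1:02 PM + 22 min = 1:24 PM.
From 7:42 AM to 1:24 PM is 5 h 42 min.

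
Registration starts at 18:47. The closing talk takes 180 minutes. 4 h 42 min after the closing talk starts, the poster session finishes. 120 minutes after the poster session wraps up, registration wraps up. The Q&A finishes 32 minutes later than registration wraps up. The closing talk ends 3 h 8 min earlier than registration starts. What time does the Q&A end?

19:53

The closing talk ends at 18:47 − 188 min = 15:39.
The closing talk starts at 15:39 − 180 min = 12:39.
The poster session ends at 12:39 + 282 min = 17:21.
Registration ends at 17:21 + 120 min = 19:21.
The Q&A ends at 19:21 + 32 min = 19:53.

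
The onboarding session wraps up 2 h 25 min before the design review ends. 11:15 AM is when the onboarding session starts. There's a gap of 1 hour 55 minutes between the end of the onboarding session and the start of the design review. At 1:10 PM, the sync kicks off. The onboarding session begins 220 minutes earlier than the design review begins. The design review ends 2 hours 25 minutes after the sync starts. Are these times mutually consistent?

No

The design review ends at 1:10 PM + 145 min = 3:35 PM.
The onboarding session ends at 3:35 PM − 145 min = 1:10 PM.
The design review starts at 1:10 PM + 115 min = 3:05 PM.
The onboarding session starts at 3:05 PM − 220 min = 11:25 AM.
But the onboarding session is also said to start at 11:15 AM — a 10-minute conflict.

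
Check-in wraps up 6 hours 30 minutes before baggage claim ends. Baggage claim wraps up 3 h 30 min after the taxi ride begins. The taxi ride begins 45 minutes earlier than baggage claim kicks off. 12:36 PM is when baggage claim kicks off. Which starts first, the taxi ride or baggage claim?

the taxi ride

The taxi ride starts at 12:36 PM − 45 min = 11:51 AM.
The taxi ride starts at 11:51 AM and baggage claim starts at 12:36 PM, so the taxi ride is first.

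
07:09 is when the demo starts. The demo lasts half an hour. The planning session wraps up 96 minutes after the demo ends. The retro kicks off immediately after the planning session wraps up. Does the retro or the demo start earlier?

the demo

The demo ends at 07:09 + 30 min = 07:39.
The planning session ends at 07:39 + 96 min = 09:15.
So the retro starts at 09:15.
The retro starts at 09:15 and the demo starts at 07:09, so the demo is first.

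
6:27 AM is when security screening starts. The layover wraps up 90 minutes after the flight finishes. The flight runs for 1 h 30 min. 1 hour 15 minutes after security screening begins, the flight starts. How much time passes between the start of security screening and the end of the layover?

The flight starts at 6:27 AM + 75 min = 7:42 AM.
The flight ends at 7:42 AM + 90 min = 9:12 AM.
The layover ends at 9:12 AM + 90 min = 10:42 AM.
From 6:27 AM to 10:42 AM is 255 minutes.

255 minutes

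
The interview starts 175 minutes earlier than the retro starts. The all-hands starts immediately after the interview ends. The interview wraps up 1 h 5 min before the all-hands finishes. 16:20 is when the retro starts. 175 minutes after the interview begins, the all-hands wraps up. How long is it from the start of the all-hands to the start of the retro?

65 minutes

The interview starts at 16:20 − 175 min = 13:25.
The all-hands ends at 13:25 + 175 min = 16:20.
The interview ends at 16:20 − 65 min = 15:15.
So the all-hands starts at 15:15.
From 15:15 to 16:20 is 65 minutes.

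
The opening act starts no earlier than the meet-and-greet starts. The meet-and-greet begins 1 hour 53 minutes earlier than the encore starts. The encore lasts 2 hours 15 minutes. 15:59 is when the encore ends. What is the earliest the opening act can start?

The encore starts at 15:59 − 135 min = 13:44.
The meet-and-greet starts at 13:44 − 113 min = 11:51.
The opening act is bounded by the meet-and-greet, so the earliest it can start is 11:51.

11:51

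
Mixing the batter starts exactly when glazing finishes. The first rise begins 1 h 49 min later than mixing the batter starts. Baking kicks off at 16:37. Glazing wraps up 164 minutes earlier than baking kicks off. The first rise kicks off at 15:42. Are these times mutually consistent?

Glazing ends at 16:37 − 164 min = 13:53.
So mixing the batter starts at 13:53.
The first rise starts at 13:53 + 109 min = 15:42.
That matches the stated 15:42, so the schedule is consistent.

Yes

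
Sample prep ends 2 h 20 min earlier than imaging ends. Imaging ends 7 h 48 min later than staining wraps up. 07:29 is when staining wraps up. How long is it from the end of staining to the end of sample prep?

5 hours 28 minutes

Imaging ends at 07:29 + 468 min = 15:17.
Sample prep ends at 15:17 − 140 min = 12:57.
From 07:29 to 12:57 is 5 hours 28 minutes.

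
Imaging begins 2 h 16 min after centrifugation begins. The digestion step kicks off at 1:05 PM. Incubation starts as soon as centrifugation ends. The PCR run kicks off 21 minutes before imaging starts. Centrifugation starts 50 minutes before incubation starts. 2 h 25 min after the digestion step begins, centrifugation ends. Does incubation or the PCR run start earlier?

incubation

Centrifugation ends at 1:05 PM + 145 min = 3:30 PM.
So incubation starts at 3:30 PM.
Centrifugation starts at 3:30 PM − 50 min = 2:40 PM.
Imaging starts at 2:40 PM + 136 min = 4:56 PM.
The PCR run starts at 4:56 PM − 21 min = 4:35 PM.
Incubation starts at 3:30 PM and the PCR run starts at 4:35 PM, so incubation is first.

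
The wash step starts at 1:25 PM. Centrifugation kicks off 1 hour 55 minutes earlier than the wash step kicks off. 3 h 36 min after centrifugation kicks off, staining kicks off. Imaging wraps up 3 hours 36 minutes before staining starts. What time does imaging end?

Centrifugation starts at 1:25 PM − 115 min = 11:30 AM.
Staining starts at 11:30 AM + 216 min = 3:06 PM.
Imaging ends at 3:06 PM − 216 min = 11:30 AM.

11:30 AM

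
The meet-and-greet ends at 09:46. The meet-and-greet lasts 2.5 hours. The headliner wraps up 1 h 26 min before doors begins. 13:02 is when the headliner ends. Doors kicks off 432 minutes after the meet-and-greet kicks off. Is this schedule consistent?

The meet-and-greet starts at 09:46 − 150 min = 07:16.
Doors starts at 07:16 + 432 min = 14:28.
The headliner ends at 14:28 − 86 min = 13:02.
That matches the stated 13:02, so the schedule is consistent.

Yes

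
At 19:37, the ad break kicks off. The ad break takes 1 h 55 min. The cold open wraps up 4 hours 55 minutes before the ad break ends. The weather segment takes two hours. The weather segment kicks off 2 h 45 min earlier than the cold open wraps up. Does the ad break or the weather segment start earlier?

The ad break ends at 19:37 + 115 min = 21:32.
The cold open ends at 21:32 − 295 min = 16:37.
The weather segment starts at 16:37 − 165 min = 13:52.
The ad break starts at 19:37 and the weather segment starts at 13:52, so the weather segment is first.

the weather segment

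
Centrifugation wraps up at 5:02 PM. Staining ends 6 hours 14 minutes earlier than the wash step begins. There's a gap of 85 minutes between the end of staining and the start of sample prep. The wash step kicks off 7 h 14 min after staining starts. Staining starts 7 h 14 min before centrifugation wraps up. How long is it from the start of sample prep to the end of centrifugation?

289 minutes

Staining starts at 5:02 PM − 434 min = 9:48 AM.
The wash step starts at 9:48 AM + 434 min = 5:02 PM.
Staining ends at 5:02 PM − 374 min = 10:48 AM.
Sample prep starts at 10:48 AM + 85 min = 12:13 PM.
From 12:13 PM to 5:02 PM is 289 minutes.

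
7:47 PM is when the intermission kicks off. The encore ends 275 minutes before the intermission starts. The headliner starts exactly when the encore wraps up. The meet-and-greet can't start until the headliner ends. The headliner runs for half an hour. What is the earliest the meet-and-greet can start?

3:42 PM

The encore ends at 7:47 PM − 275 min = 3:12 PM.
So the headliner starts at 3:12 PM.
The headliner ends at 3:12 PM + 30 min = 3:42 PM.
The meet-and-greet is bounded by the headliner, so the earliest it can start is 3:42 PM.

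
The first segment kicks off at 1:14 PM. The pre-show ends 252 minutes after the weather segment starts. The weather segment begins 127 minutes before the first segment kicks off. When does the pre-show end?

3:19 PM

The weather segment starts at 1:14 PM − 127 min = 11:07 AM.
The pre-show ends at 11:07 AM + 252 min = 3:19 PM.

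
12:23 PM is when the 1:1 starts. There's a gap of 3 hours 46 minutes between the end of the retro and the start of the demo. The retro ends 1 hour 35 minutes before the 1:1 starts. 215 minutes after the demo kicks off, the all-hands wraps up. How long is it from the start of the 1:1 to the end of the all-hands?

5 h 46 min

The retro ends at 12:23 PM − 95 min = 10:48 AM.
The demo starts at 10:48 AM + 226 min = 2:34 PM.
The all-hands ends at 2:34 PM + 215 min = 6:09 PM.
From 12:23 PM to 6:09 PM is 5 h 46 min.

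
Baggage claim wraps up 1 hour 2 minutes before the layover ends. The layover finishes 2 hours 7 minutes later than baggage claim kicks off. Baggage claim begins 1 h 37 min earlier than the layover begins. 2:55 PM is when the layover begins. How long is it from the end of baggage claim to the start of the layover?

32 minutes

Baggage claim starts at 2:55 PM − 97 min = 1:18 PM.
The layover ends at 1:18 PM + 127 min = 3:25 PM.
Baggage claim ends at 3:25 PM − 62 min = 2:23 PM.
From 2:23 PM to 2:55 PM is 32 minutes.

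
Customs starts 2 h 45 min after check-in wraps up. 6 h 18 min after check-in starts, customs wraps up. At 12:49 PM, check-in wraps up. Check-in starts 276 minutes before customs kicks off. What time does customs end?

Customs starts at 12:49 PM + 165 min = 3:34 PM.
Check-in starts at 3:34 PM − 276 min = 10:58 AM.
Customs ends at 10:58 AM + 378 min = 5:16 PM.

5:16 PM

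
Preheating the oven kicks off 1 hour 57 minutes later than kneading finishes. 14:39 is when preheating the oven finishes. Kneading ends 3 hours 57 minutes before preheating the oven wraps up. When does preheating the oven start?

Kneading ends at 14:39 − 237 min = 10:42.
Preheating the oven starts at 10:42 + 117 min = 12:39.

12:39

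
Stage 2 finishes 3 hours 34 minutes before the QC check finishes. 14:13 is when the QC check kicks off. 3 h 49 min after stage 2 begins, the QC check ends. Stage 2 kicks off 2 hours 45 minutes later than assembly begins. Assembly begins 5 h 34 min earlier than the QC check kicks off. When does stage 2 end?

Assembly starts at 14:13 − 334 min = 08:39.
Stage 2 starts at 08:39 + 165 min = 11:24.
The QC check ends at 11:24 + 229 min = 15:13.
Stage 2 ends at 15:13 − 214 min = 11:39.

11:39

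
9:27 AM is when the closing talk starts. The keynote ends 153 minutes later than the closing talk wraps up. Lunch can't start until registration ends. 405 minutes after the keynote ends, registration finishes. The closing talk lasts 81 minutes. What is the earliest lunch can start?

8:06 PM

The closing talk ends at 9:27 AM + 81 min = 10:48 AM.
The keynote ends at 10:48 AM + 153 min = 1:21 PM.
Registration ends at 1:21 PM + 405 min = 8:06 PM.
Lunch is bounded by registration, so the earliest it can start is 8:06 PM.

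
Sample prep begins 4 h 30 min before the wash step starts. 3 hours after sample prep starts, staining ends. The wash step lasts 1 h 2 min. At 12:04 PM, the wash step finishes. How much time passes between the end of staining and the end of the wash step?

The wash step starts at 12:04 PM − 62 min = 11:02 AM.
Sample prep starts at 11:02 AM − 270 min = 6:32 AM.
Staining ends at 6:32 AM + 180 min = 9:32 AM.
From 9:32 AM to 12:04 PM is 152 minutes.

152 minutes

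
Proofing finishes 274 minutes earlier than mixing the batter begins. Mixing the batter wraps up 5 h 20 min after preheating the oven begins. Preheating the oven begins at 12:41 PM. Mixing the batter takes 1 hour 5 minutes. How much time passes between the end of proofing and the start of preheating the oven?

19 minutes

Mixing the batter ends at 12:41 PM + 320 min = 6:01 PM.
Mixing the batter starts at 6:01 PM − 65 min = 4:56 PM.
Proofing ends at 4:56 PM − 274 min = 12:22 PM.
From 12:22 PM to 12:41 PM is 19 minutes.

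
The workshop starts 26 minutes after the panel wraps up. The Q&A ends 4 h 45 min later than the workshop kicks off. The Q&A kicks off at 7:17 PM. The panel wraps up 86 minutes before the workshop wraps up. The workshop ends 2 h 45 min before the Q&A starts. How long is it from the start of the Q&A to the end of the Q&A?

1 hour

The workshop ends at 7:17 PM − 165 min = 4:32 PM.
The panel ends at 4:32 PM − 86 min = 3:06 PM.
The workshop starts at 3:06 PM + 26 min = 3:32 PM.
The Q&A ends at 3:32 PM + 285 min = 8:17 PM.
From 7:17 PM to 8:17 PM is 1 hour.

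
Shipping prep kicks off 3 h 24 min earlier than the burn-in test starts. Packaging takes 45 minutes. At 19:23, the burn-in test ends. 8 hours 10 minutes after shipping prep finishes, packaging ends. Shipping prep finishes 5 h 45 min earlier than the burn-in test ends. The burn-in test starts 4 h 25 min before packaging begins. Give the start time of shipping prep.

Shipping prep ends at 19:23 − 345 min = 13:38.
Packaging ends at 13:38 + 490 min = 21:48.
Packaging starts at 21:48 − 45 min = 21:03.
The burn-in test starts at 21:03 − 265 min = 16:38.
Shipping prep starts at 16:38 − 204 min = 13:14.

13:14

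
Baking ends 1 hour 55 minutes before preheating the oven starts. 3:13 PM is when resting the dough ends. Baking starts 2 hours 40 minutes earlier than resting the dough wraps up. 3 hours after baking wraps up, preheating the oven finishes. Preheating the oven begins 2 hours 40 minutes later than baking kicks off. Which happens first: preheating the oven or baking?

Baking starts at 3:13 PM − 160 min = 12:33 PM.
Preheating the oven starts at 12:33 PM + 160 min = 3:13 PM.
Preheating the oven starts at 3:13 PM and baking starts at 12:33 PM, so baking is first.

baking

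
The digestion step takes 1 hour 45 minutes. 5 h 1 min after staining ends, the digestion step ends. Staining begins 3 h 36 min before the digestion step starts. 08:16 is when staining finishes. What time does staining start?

07:56

The digestion step ends at 08:16 + 301 min = 13:17.
The digestion step starts at 13:17 − 105 min = 11:32.
Staining starts at 11:32 − 216 min = 07:56.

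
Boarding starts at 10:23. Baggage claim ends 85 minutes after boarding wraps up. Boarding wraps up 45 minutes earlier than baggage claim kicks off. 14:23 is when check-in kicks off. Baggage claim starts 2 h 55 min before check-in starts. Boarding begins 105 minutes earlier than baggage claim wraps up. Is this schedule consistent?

Yes

Baggage claim starts at 14:23 − 175 min = 11:28.
Boarding ends at 11:28 − 45 min = 10:43.
Baggage claim ends at 10:43 + 85 min = 12:08.
Boarding starts at 12:08 − 105 min = 10:23.
That matches the stated 10:23, so the schedule is consistent.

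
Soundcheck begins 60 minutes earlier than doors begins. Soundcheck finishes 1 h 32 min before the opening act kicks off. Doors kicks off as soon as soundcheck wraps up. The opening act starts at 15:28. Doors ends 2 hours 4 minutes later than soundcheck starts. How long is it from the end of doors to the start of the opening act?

28 minutes

Soundcheck ends at 15:28 − 92 min = 13:56.
So doors starts at 13:56.
Soundcheck starts at 13:56 − 60 min = 12:56.
Doors ends at 12:56 + 124 min = 15:00.
From 15:00 to 15:28 is 28 minutes.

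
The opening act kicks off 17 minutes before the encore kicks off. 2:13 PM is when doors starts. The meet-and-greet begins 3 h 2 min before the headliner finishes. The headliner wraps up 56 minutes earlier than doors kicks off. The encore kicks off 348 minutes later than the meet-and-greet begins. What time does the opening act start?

The headliner ends at 2:13 PM − 56 min = 1:17 PM.
The meet-and-greet starts at 1:17 PM − 182 min = 10:15 AM.
The encore starts at 10:15 AM + 348 min = 4:03 PM.
The opening act starts at 4:03 PM − 17 min = 3:46 PM.

3:46 PM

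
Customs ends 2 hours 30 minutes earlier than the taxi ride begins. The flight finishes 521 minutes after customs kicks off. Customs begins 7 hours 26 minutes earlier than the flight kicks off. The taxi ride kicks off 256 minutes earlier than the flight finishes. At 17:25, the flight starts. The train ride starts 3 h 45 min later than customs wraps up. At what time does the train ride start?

15:39

Customs starts at 17:25 − 446 min = 09:59.
The flight ends at 09:59 + 521 min = 18:40.
The taxi ride starts at 18:40 − 256 min = 14:24.
Customs ends at 14:24 − 150 min = 11:54.
The train ride starts at 11:54 + 225 min = 15:39.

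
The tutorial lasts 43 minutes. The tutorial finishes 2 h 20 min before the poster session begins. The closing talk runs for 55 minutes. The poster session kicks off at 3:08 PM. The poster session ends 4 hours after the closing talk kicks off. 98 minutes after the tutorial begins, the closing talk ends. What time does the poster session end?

The tutorial ends at 3:08 PM − 140 min = 12:48 PM.
The tutorial starts at 12:48 PM − 43 min = 12:05 PM.
The closing talk ends at 12:05 PM + 98 min = 1:43 PM.
The closing talk starts at 1:43 PM − 55 min = 12:48 PM.
The poster session ends at 12:48 PM + 240 min = 4:48 PM.

4:48 PM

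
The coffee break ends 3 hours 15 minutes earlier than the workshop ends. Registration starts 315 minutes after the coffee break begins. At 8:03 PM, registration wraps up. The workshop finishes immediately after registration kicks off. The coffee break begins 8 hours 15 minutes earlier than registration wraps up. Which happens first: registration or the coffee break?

the coffee break

The coffee break starts at 8:03 PM − 495 min = 11:48 AM.
Registration starts at 11:48 AM + 315 min = 5:03 PM.
Registration starts at 5:03 PM and the coffee break starts at 11:48 AM, so the coffee break is first.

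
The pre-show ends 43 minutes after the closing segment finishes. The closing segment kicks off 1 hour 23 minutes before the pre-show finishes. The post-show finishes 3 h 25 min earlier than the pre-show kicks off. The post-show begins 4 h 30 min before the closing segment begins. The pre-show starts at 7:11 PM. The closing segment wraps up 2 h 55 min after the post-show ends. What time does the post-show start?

1:31 PM

The post-show ends at 7:11 PM − 205 min = 3:46 PM.
The closing segment ends at 3:46 PM + 175 min = 6:41 PM.
The pre-show ends at 6:41 PM + 43 min = 7:24 PM.
The closing segment starts at 7:24 PM − 83 min = 6:01 PM.
The post-show starts at 6:01 PM − 270 min = 1:31 PM.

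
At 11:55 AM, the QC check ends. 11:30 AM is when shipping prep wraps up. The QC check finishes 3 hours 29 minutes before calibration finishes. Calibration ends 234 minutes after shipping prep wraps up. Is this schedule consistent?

Calibration ends at 11:30 AM + 234 min = 3:24 PM.
The QC check ends at 3:24 PM − 209 min = 11:55 AM.
That matches the stated 11:55 AM, so the schedule is consistent.

Yes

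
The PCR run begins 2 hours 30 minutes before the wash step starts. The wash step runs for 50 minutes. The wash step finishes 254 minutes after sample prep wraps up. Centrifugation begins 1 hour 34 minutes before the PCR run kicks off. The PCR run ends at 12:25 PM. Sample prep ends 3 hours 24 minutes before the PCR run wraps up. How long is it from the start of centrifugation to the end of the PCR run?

244 minutes

Sample prep ends at 12:25 PM − 204 min = 9:01 AM.
The wash step ends at 9:01 AM + 254 min = 1:15 PM.
The wash step starts at 1:15 PM − 50 min = 12:25 PM.
The PCR run starts at 12:25 PM − 150 min = 9:55 AM.
Centrifugation starts at 9:55 AM − 94 min = 8:21 AM.
From 8:21 AM to 12:25 PM is 244 minutes.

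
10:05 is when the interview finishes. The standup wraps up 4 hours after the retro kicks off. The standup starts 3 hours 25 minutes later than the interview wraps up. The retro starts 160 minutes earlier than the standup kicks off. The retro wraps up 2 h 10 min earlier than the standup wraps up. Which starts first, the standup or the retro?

The standup starts at 10:05 + 205 min = 13:30.
The retro starts at 13:30 − 160 min = 10:50.
The standup starts at 13:30 and the retro starts at 10:50, so the retro is first.

the retro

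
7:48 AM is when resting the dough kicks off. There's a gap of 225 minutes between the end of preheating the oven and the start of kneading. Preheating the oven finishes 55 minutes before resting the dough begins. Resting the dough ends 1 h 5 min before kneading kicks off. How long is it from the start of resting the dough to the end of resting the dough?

105 minutes

Preheating the oven ends at 7:48 AM − 55 min = 6:53 AM.
Kneading starts at 6:53 AM + 225 min = 10:38 AM.
Resting the dough ends at 10:38 AM − 65 min = 9:33 AM.
From 7:48 AM to 9:33 AM is 105 minutes.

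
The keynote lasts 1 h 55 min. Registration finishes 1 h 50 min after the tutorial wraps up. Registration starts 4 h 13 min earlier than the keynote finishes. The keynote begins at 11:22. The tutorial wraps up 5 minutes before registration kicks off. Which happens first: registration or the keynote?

registration

The keynote ends at 11:22 + 115 min = 13:17.
Registration starts at 13:17 − 253 min = 09:04.
Registration starts at 09:04 and the keynote starts at 11:22, so registration is first.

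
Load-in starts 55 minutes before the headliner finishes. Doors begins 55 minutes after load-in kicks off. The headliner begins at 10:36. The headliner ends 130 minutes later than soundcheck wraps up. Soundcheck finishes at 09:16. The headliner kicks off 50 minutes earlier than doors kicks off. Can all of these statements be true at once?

Yes

The headliner ends at 09:16 + 130 min = 11:26.
Load-in starts at 11:26 − 55 min = 10:31.
Doors starts at 10:31 + 55 min = 11:26.
The headliner starts at 11:26 − 50 min = 10:36.
That matches the stated 10:36, so the schedule is consistent.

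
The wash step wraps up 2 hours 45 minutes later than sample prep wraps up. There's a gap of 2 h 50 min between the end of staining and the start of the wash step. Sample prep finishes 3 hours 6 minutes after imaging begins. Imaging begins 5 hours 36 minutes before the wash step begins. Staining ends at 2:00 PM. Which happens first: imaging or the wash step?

imaging

The wash step starts at 2:00 PM + 170 min = 4:50 PM.
Imaging starts at 4:50 PM − 336 min = 11:14 AM.
Imaging starts at 11:14 AM and the wash step starts at 4:50 PM, so imaging is first.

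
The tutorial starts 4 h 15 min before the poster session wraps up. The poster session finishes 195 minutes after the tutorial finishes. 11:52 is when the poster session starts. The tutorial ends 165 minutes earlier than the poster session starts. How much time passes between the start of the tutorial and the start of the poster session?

The tutorial ends at 11:52 − 165 min = 09:07.
The poster session ends at 09:07 + 195 min = 12:22.
The tutorial starts at 12:22 − 255 min = 08:07.
From 08:07 to 11:52 is 225 minutes.

225 minutes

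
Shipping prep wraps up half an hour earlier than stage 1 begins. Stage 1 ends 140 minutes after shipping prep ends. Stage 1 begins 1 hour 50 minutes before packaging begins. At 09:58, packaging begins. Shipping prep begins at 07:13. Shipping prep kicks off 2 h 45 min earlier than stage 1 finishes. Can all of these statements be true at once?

Stage 1 starts at 09:58 − 110 min = 08:08.
Shipping prep ends at 08:08 − 30 min = 07:38.
Stage 1 ends at 07:38 + 140 min = 09:58.
Shipping prep starts at 09:58 − 165 min = 07:13.
That matches the stated 07:13, so the schedule is consistent.

Yes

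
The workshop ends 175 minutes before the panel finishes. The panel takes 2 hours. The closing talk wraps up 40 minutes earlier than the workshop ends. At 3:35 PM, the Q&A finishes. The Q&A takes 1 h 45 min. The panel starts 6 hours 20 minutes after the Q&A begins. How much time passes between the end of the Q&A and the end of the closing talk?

3 hours

The Q&A starts at 3:35 PM − 105 min = 1:50 PM.
The panel starts at 1:50 PM + 380 min = 8:10 PM.
The panel ends at 8:10 PM + 120 min = 10:10 PM.
The workshop ends at 10:10 PM − 175 min = 7:15 PM.
The closing talk ends at 7:15 PM − 40 min = 6:35 PM.
From 3:35 PM to 6:35 PM is 3 hours.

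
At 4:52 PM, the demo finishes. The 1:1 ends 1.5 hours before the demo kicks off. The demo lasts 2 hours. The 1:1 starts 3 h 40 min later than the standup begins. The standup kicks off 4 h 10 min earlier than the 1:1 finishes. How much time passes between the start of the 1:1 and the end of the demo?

4 hours

The demo starts at 4:52 PM − 120 min = 2:52 PM.
The 1:1 ends at 2:52 PM − 90 min = 1:22 PM.
The standup starts at 1:22 PM − 250 min = 9:12 AM.
The 1:1 starts at 9:12 AM + 220 min = 12:52 PM.
From 12:52 PM to 4:52 PM is 4 hours.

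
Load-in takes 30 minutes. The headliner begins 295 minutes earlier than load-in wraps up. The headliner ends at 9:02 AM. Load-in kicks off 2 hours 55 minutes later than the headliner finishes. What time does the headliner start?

Load-in starts at 9:02 AM + 175 min = 11:57 AM.
Load-in ends at 11:57 AM + 30 min = 12:27 PM.
The headliner starts at 12:27 PM − 295 min = 7:32 AM.

7:32 AM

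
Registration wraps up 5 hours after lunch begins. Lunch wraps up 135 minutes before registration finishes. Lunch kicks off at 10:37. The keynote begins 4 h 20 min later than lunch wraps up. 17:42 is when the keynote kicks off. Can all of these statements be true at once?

Yes

Registration ends at 10:37 + 300 min = 15:37.
Lunch ends at 15:37 − 135 min = 13:22.
The keynote starts at 13:22 + 260 min = 17:42.
That matches the stated 17:42, so the schedule is consistent.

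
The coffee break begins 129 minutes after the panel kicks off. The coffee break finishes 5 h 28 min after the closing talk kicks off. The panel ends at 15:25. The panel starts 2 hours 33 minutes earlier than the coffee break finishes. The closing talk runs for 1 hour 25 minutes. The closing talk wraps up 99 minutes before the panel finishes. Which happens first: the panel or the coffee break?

the panel

The closing talk ends at 15:25 − 99 min = 13:46.
The closing talk starts at 13:46 − 85 min = 12:21.
The coffee break ends at 12:21 + 328 min = 17:49.
The panel starts at 17:49 − 153 min = 15:16.
The coffee break starts at 15:16 + 129 min = 17:25.
The panel starts at 15:16 and the coffee break starts at 17:25, so the panel is first.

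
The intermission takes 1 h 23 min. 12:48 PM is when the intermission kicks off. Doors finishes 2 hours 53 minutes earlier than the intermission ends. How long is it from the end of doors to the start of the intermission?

The intermission ends at 12:48 PM + 83 min = 2:11 PM.
Doors ends at 2:11 PM − 173 min = 11:18 AM.
From 11:18 AM to 12:48 PM is 1.5 hours.

1.5 hours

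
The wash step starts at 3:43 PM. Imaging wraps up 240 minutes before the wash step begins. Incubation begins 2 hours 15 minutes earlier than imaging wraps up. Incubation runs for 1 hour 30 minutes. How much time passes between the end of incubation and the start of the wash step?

Imaging ends at 3:43 PM − 240 min = 11:43 AM.
Incubation starts at 11:43 AM − 135 min = 9:28 AM.
Incubation ends at 9:28 AM + 90 min = 10:58 AM.
From 10:58 AM to 3:43 PM is 285 minutes.

285 minutes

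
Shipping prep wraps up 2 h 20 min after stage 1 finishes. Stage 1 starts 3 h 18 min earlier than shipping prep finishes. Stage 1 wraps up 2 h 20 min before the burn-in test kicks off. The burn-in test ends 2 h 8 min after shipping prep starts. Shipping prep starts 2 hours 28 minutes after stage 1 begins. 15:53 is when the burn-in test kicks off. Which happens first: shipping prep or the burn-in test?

shipping prep

Stage 1 ends at 15:53 − 140 min = 13:33.
Shipping prep ends at 13:33 + 140 min = 15:53.
Stage 1 starts at 15:53 − 198 min = 12:35.
Shipping prep starts at 12:35 + 148 min = 15:03.
Shipping prep starts at 15:03 and the burn-in test starts at 15:53, so shipping prep is first.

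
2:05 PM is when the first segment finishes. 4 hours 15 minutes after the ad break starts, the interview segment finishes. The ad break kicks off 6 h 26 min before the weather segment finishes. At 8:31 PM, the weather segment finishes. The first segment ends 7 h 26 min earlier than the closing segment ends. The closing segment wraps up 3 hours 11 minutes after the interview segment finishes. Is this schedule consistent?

Yes

The ad break starts at 8:31 PM − 386 min = 2:05 PM.
The interview segment ends at 2:05 PM + 255 min = 6:20 PM.
The closing segment ends at 6:20 PM + 191 min = 9:31 PM.
The first segment ends at 9:31 PM − 446 min = 2:05 PM.
That matches the stated 2:05 PM, so the schedule is consistent.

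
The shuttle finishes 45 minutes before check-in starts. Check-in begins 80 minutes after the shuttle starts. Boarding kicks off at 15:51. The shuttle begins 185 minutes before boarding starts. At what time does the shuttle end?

The shuttle starts at 15:51 − 185 min = 12:46.
Check-in starts at 12:46 + 80 min = 14:06.
The shuttle ends at 14:06 − 45 min = 13:21.

13:21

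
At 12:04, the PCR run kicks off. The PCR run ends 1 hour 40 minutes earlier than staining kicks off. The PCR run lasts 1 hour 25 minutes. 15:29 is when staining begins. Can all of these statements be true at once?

No

The PCR run ends at 15:29 − 100 min = 13:49.
The PCR run starts at 13:49 − 85 min = 12:24.
But the PCR run is also said to start at 12:04 — a 20-minute conflict.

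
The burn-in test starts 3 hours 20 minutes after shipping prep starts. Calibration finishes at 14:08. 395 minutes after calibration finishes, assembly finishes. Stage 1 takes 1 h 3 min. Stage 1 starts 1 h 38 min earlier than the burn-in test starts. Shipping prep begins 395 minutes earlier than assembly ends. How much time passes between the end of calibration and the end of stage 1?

Assembly ends at 14:08 + 395 min = 20:43.
Shipping prep starts at 20:43 − 395 min = 14:08.
The burn-in test starts at 14:08 + 200 min = 17:28.
Stage 1 starts at 17:28 − 98 min = 15:50.
Stage 1 ends at 15:50 + 63 min = 16:53.
From 14:08 to 16:53 is 165 minutes.

165 minutes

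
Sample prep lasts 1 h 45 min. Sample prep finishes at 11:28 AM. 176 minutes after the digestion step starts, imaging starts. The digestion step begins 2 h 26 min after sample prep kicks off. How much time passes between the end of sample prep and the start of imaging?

3 h 37 min

Sample prep starts at 11:28 AM − 105 min = 9:43 AM.
The digestion step starts at 9:43 AM + 146 min = 12:09 PM.
Imaging starts at 12:09 PM + 176 min = 3:05 PM.
From 11:28 AM to 3:05 PM is 3 h 37 min.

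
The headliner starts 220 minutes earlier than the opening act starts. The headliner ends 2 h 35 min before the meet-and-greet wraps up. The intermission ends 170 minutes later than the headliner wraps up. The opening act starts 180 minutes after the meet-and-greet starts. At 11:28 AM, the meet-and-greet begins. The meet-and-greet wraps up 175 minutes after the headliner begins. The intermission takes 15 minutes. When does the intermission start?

The opening act starts at 11:28 AM + 180 min = 2:28 PM.
The headliner starts at 2:28 PM − 220 min = 10:48 AM.
The meet-and-greet ends at 10:48 AM + 175 min = 1:43 PM.
The headliner ends at 1:43 PM − 155 min = 11:08 AM.
The intermission ends at 11:08 AM + 170 min = 1:58 PM.
The intermission starts at 1:58 PM − 15 min = 1:43 PM.

1:43 PM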